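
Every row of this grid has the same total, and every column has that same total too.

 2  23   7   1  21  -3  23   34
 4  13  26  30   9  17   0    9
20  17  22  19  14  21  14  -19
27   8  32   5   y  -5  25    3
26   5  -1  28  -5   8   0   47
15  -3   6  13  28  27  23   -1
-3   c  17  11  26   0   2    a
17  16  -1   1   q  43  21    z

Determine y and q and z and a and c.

Rows 1 and 2 both sum to 108, so that's the common total.
The known cells in row 4 total 95, leaving 108 − 95 = 13 for the blank.
The known cells in column 5 total 106, leaving 108 − 106 = 2 for the blank.
The known cells in row 8 total 99, leaving 108 − 99 = 9 for the blank.
The known cells in column 2 total 79, leaving 108 − 79 = 29 for the blank.
The known cells in row 7 total 82, leaving 108 − 82 = 26 for the blank.

y = 13, q = 2, z = 9, a = 26, c = 29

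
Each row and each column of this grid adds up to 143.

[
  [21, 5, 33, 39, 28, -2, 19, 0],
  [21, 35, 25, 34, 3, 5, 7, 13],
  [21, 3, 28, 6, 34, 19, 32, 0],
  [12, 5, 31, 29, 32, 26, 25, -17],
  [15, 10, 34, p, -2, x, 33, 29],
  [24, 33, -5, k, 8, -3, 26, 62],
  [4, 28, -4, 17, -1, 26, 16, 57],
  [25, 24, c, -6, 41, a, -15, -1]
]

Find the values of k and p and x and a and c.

The known cells in column 3 total 142, leaving 143 − 142 = 1 for the blank.
The known cells in row 6 total 145, leaving 143 − 145 = -2 for the blank.
The known cells in column 4 total 117, leaving 143 − 117 = 26 for the blank.
The known cells in row 5 total 145, leaving 143 − 145 = -2 for the blank.
The known cells in row 8 total 69, leaving 143 − 69 = 74 for the blank.

k = -2, p = 26, x = -2, a = 74, c = 1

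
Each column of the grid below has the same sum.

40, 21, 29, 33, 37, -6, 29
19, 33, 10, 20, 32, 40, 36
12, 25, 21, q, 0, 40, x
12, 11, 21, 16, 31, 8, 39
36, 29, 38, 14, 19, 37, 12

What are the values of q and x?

q = 36, x = 3

Column 3 sums to 119 and so does column 6; that's the common total.
In column 4 the known cells total 83, leaving 119 − 83 = 36.
In column 7 the known cells total 116, leaving 119 − 116 = 3.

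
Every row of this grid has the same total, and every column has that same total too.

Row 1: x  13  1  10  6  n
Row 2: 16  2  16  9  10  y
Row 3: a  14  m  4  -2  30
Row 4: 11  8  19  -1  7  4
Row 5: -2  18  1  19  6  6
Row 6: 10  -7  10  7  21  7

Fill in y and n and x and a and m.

Rows 4 and 5 both sum to 48, so that's the common total.
Row 2 has 16 + 2 + 16 + 9 + 10 = 53; the blank must be 48 − 53 = -5.
Column 6 has -5 + 30 + 4 + 6 + 7 = 42; the blank must be 48 − 42 = 6.
Row 1 has 13 + 1 + 10 + 6 + 6 = 36; the blank must be 48 − 36 = 12.
Column 1 has 12 + 16 + 11 − 2 + 10 = 47; the blank must be 48 − 47 = 1.
Row 3 has 1 + 14 + 4 − 2 + 30 = 47; the blank must be 48 − 47 = 1.

y = -5, n = 6, x = 12, a = 1, m = 1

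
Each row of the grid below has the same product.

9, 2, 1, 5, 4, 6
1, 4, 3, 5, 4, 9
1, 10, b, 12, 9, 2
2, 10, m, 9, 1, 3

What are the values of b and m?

b = 1, m = 4

Rows 1 and 2 each multiply to 2160, so every row has product 2160.
Row 3: 1×10×12×9×2 = 2160, so the missing entry is 2160 ÷ 2160 = 1.
Row 4: 2×10×9×1×3 = 540, so the missing entry is 2160 ÷ 540 = 4.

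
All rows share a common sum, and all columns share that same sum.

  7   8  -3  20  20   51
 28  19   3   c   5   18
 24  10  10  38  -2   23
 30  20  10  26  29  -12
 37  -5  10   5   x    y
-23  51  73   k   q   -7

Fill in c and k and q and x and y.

Rows 1 and 3 both sum to 103, so that's the common total.
The known cells in column 6 total 73, leaving 103 − 73 = 30 for the blank.
The known cells in row 5 total 77, leaving 103 − 77 = 26 for the blank.
The known cells in column 5 total 78, leaving 103 − 78 = 25 for the blank.
The known cells in row 6 total 119, leaving 103 − 119 = -16 for the blank.
The known cells in row 2 total 73, leaving 103 − 73 = 30 for the blank.

c = 30, k = -16, q = 25, x = 26, y = 30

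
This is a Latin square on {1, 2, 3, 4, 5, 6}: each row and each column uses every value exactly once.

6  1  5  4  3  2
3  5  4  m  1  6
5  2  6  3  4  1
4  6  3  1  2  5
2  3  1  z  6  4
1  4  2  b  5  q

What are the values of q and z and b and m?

q = 3, z = 5, b = 6, m = 2

For row 6, column 6: column 6 already has {1, 2, 4, 5, 6}; that leaves 3.
For row 6, column 4: row 6 already has {1, 2, 3, 4, 5}; that leaves 6.
Cell (2,4): row 2 already has {1, 3, 4, 5, 6} → 2.
For row 5, column 4: row 5 already has {1, 2, 3, 4, 6}; that leaves 5.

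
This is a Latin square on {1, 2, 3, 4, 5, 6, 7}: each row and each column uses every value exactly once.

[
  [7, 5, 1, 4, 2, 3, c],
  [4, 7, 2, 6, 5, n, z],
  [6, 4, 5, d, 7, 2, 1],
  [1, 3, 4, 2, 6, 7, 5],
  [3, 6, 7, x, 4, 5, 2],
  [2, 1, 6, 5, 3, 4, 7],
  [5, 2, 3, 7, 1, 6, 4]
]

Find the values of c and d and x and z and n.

Cell (2,6): column 6 already has {2, 3, 4, 5, 6, 7} → 1.
At (row 5, col 4): row 5 already has {2, 3, 4, 5, 6, 7}, so the value is 1.
Cell (1,7): row 1 already has {1, 2, 3, 4, 5, 7} → 6.
For row 3, column 4: row 3 already has {1, 2, 4, 5, 6, 7}; that leaves 3.
Cell (2,7): row 2 already has {1, 2, 4, 5, 6, 7} → 3.

c = 6, d = 3, x = 1, z = 3, n = 1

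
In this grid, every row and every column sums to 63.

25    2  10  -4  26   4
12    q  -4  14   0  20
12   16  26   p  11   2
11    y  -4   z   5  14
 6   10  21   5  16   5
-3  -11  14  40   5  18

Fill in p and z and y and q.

Row 3: 12 + 16 + 26 + 11 + 2 = 67, so its missing entry is 63 − 67 = -4.
Row 2: 12 − 4 + 14 + 0 + 20 = 42, so its missing entry is 63 − 42 = 21.
Column 4: -4 + 14 − 4 + 5 + 40 = 51, so its missing entry is 63 − 51 = 12.
Row 4: 11 − 4 + 12 + 5 + 14 = 38, so its missing entry is 63 − 38 = 25.

p = -4, z = 12, y = 25, q = 21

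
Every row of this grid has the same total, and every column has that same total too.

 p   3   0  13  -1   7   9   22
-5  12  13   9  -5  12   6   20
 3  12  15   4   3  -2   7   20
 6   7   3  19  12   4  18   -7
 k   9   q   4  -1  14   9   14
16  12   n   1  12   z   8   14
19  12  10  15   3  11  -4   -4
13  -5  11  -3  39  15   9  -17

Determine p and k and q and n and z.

Rows 2 and 3 both sum to 62, so that's the common total.
Column 6: 7 + 12 − 2 + 4 + 14 + 11 + 15 = 61, so its missing entry is 62 − 61 = 1.
Row 1: 3 + 0 + 13 − 1 + 7 + 9 + 22 = 53, so its missing entry is 62 − 53 = 9.
Column 1: 9 − 5 + 3 + 6 + 16 + 19 + 13 = 61, so its missing entry is 62 − 61 = 1.
Row 5: 1 + 9 + 4 − 1 + 14 + 9 + 14 = 50, so its missing entry is 62 − 50 = 12.
Row 6: 16 + 12 + 1 + 12 + 1 + 8 + 14 = 64, so its missing entry is 62 − 64 = -2.

p = 9, k = 1, q = 12, n = -2, z = 1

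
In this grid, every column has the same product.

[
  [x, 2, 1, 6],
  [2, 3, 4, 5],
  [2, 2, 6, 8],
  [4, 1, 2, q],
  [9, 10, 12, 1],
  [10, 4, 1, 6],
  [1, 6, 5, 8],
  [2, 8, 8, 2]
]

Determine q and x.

Columns 2 and 3 each multiply to 23040, so every column has product 23040.
Column 4: 6×5×8×1×6×8×2 = 23040, so the missing entry is 23040 ÷ 23040 = 1.
Column 1: 2×2×4×9×10×1×2 = 2880, so the missing entry is 23040 ÷ 2880 = 8.

q = 1, x = 8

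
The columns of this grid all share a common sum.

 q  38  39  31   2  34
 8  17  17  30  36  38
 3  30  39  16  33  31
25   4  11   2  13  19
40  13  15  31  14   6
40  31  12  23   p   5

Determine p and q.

p = 35, q = 17

Column 4 sums to 133 and so does column 6; that's the common total.
In column 5 the known cells total 98, leaving 133 − 98 = 35.
In column 1 the known cells total 116, leaving 133 − 116 = 17.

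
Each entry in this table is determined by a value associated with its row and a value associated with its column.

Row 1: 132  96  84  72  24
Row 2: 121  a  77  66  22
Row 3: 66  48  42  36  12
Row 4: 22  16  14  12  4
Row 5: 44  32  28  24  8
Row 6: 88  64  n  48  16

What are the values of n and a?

Each row is a constant multiple of every other row — this is a multiplication table with the headers hidden.
Row 6 is 48/72 = 2/3 times row 1, so its entry in column 3 is 84 × 2/3 = 56.
Row 2 is 66/72 = 11/12 times row 1, so its entry in column 2 is 96 × 11/12 = 88.

n = 56, a = 88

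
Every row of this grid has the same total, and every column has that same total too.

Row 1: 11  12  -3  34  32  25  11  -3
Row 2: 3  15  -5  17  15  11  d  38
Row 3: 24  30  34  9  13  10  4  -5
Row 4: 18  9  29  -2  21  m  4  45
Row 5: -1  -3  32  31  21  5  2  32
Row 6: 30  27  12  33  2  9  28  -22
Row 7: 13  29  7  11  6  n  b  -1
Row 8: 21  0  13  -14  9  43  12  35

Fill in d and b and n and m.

Rows 1 and 3 both sum to 119, so that's the common total.
The known cells in row 2 total 94, leaving 119 − 94 = 25 for the blank.
The known cells in column 7 total 86, leaving 119 − 86 = 33 for the blank.
The known cells in row 4 total 124, leaving 119 − 124 = -5 for the blank.
The known cells in row 7 total 98, leaving 119 − 98 = 21 for the blank.

d = 25, b = 33, n = 21, m = -5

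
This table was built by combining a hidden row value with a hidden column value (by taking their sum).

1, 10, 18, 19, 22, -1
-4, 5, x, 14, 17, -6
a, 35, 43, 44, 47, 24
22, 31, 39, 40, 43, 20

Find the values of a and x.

The difference between any two rows is the same in every column — this is an addition table with the headers hidden.
Row 3 minus row 1 is 44 − 19 = 25, so its entry in column 1 is 1 + 25 = 26.
Row 2 minus row 1 is 14 − 19 = -5, so its entry in column 3 is 18 + (-5) = 13.

a = 26, x = 13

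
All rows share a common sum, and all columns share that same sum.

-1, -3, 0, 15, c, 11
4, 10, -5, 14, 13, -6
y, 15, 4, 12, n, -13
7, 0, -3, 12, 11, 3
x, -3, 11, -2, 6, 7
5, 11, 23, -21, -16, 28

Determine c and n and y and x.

Rows 2 and 4 both sum to 30, so that's the common total.
Row 5: -3 + 11 − 2 + 6 + 7 = 19, so its missing entry is 30 − 19 = 11.
Column 1: -1 + 4 + 7 + 11 + 5 = 26, so its missing entry is 30 − 26 = 4.
Row 3: 4 + 15 + 4 + 12 − 13 = 22, so its missing entry is 30 − 22 = 8.
Row 1: -1 − 3 + 0 + 15 + 11 = 22, so its missing entry is 30 − 22 = 8.

c = 8, n = 8, y = 4, x = 11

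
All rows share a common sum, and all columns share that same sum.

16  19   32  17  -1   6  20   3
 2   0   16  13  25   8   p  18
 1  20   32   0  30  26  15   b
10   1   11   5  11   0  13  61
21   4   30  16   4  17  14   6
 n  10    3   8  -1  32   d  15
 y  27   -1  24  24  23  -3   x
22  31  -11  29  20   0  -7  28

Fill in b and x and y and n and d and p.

b = -12, x = -7, y = 25, n = 15, d = 30, p = 30

Rows 1 and 4 both sum to 112, so that's the common total.
Row 3: 1 + 20 + 32 + 0 + 30 + 26 + 15 = 124, so its missing entry is 112 − 124 = -12.
Column 8: 3 + 18 − 12 + 61 + 6 + 15 + 28 = 119, so its missing entry is 112 − 119 = -7.
Row 7: 27 − 1 + 24 + 24 + 23 − 3 − 7 = 87, so its missing entry is 112 − 87 = 25.
Column 1: 16 + 2 + 1 + 10 + 21 + 25 + 22 = 97, so its missing entry is 112 − 97 = 15.
Row 6: 15 + 10 + 3 + 8 − 1 + 32 + 15 = 82, so its missing entry is 112 − 82 = 30.
Row 2: 2 + 0 + 16 + 13 + 25 + 8 + 18 = 82, so its missing entry is 112 − 82 = 30.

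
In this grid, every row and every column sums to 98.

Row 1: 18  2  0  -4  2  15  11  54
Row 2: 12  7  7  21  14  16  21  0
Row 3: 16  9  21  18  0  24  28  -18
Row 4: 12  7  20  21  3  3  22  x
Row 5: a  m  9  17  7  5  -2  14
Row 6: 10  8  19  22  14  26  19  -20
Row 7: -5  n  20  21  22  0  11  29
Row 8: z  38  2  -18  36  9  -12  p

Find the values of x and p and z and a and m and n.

x = 10, p = 29, z = 14, a = 21, m = 27, n = 0

Row 4 has 12 + 7 + 20 + 21 + 3 + 3 + 22 = 88; the blank must be 98 − 88 = 10.
Column 8 has 54 + 0 − 18 + 10 + 14 − 20 + 29 = 69; the blank must be 98 − 69 = 29.
Row 7 has -5 + 20 + 21 + 22 + 0 + 11 + 29 = 98; the blank must be 98 − 98 = 0.
Row 8 has 38 + 2 − 18 + 36 + 9 − 12 + 29 = 84; the blank must be 98 − 84 = 14.
Column 1 has 18 + 12 + 16 + 12 + 10 − 5 + 14 = 77; the blank must be 98 − 77 = 21.
Row 5 has 21 + 9 + 17 + 7 + 5 − 2 + 14 = 71; the blank must be 98 − 71 = 27.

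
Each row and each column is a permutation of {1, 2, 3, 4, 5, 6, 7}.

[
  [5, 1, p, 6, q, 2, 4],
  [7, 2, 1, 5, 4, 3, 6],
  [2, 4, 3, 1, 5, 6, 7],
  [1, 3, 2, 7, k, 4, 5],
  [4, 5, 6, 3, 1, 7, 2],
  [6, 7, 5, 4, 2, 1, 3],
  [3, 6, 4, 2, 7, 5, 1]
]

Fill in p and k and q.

Cell (1,3): column 3 already has {1, 2, 3, 4, 5, 6} → 7.
Cell (1,5): row 1 already has {1, 2, 4, 5, 6, 7} → 3.
At (row 4, col 5): row 4 already has {1, 2, 3, 4, 5, 7}, so the value is 6.

p = 7, k = 6, q = 3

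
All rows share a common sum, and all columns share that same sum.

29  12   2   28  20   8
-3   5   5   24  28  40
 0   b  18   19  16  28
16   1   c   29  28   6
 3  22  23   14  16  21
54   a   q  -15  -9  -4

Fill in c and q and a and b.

Rows 1 and 2 both sum to 99, so that's the common total.
Row 4: 16 + 1 + 29 + 28 + 6 = 80, so its missing entry is 99 − 80 = 19.
Row 3: 0 + 18 + 19 + 16 + 28 = 81, so its missing entry is 99 − 81 = 18.
Column 2: 12 + 5 + 18 + 1 + 22 = 58, so its missing entry is 99 − 58 = 41.
Row 6: 54 + 41 − 15 − 9 − 4 = 67, so its missing entry is 99 − 67 = 32.

c = 19, q = 32, a = 41, b = 18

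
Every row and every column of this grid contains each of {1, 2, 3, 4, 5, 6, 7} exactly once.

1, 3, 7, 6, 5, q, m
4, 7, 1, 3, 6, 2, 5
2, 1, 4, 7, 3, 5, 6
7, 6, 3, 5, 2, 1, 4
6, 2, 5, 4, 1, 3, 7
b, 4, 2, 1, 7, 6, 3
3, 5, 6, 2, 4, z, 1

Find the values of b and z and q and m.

Cell (6,1): row 6 already has {1, 2, 3, 4, 6, 7} → 5.
At (row 7, col 6): row 7 already has {1, 2, 3, 4, 5, 6}, so the value is 7.
At (row 1, col 6): column 6 already has {1, 2, 3, 5, 6, 7}, so the value is 4.
At (row 1, col 7): row 1 already has {1, 3, 4, 5, 6, 7}, so the value is 2.

b = 5, z = 7, q = 4, m = 2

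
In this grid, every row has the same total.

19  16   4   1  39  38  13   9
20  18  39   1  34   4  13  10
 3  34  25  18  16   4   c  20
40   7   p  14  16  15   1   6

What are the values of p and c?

p = 40, c = 19

Row 1 sums to 139 and so does row 2; that's the common total.
In row 4 the known cells total 99, leaving 139 − 99 = 40.
In row 3 the known cells total 120, leaving 139 − 120 = 19.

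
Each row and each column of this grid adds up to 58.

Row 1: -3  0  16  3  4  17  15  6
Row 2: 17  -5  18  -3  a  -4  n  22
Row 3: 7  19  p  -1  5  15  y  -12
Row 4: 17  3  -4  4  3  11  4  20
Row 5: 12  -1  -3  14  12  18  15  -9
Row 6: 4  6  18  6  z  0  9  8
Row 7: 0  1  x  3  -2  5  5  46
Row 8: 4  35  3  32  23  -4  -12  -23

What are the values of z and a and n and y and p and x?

z = 7, a = 6, n = 7, y = 15, p = 10, x = 0

Row 7: 0 + 1 + 3 − 2 + 5 + 5 + 46 = 58, so its missing entry is 58 − 58 = 0.
Row 6: 4 + 6 + 18 + 6 + 0 + 9 + 8 = 51, so its missing entry is 58 − 51 = 7.
Column 5: 4 + 5 + 3 + 12 + 7 − 2 + 23 = 52, so its missing entry is 58 − 52 = 6.
Column 3: 16 + 18 − 4 − 3 + 18 + 0 + 3 = 48, so its missing entry is 58 − 48 = 10.
Row 3: 7 + 19 + 10 − 1 + 5 + 15 − 12 = 43, so its missing entry is 58 − 43 = 15.
Row 2: 17 − 5 + 18 − 3 + 6 − 4 + 22 = 51, so its missing entry is 58 − 51 = 7.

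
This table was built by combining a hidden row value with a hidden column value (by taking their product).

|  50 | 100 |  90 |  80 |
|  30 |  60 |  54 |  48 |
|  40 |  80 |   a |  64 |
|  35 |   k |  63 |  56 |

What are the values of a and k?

a = 72, k = 70

Each row is a constant multiple of every other row — this is a multiplication table with the headers hidden.
Row 3 is 40/50 = 4/5 times row 1, so its entry in column 3 is 90 × 4/5 = 72.
Row 4 is 35/50 = 7/10 times row 1, so its entry in column 2 is 100 × 7/10 = 70.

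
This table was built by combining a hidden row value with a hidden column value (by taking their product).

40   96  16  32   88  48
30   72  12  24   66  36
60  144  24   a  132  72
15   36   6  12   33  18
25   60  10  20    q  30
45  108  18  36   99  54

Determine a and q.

a = 48, q = 55

Each row is a constant multiple of every other row — this is a multiplication table with the headers hidden.
Row 3 is 24/16 = 3/2 times row 1, so its entry in column 4 is 32 × 3/2 = 48.
Row 5 is 10/16 = 5/8 times row 1, so its entry in column 5 is 88 × 5/8 = 55.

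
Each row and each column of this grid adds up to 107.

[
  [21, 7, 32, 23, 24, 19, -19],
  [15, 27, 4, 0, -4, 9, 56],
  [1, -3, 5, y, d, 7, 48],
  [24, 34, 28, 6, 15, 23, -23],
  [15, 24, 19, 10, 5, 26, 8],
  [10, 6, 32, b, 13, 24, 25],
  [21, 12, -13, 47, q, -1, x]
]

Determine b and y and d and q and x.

b = -3, y = 24, d = 25, q = 29, x = 12

Column 7: -19 + 56 + 48 − 23 + 8 + 25 = 95, so its missing entry is 107 − 95 = 12.
Row 7: 21 + 12 − 13 + 47 − 1 + 12 = 78, so its missing entry is 107 − 78 = 29.
Column 5: 24 − 4 + 15 + 5 + 13 + 29 = 82, so its missing entry is 107 − 82 = 25.
Row 3: 1 − 3 + 5 + 25 + 7 + 48 = 83, so its missing entry is 107 − 83 = 24.
Row 6: 10 + 6 + 32 + 13 + 24 + 25 = 110, so its missing entry is 107 − 110 = -3.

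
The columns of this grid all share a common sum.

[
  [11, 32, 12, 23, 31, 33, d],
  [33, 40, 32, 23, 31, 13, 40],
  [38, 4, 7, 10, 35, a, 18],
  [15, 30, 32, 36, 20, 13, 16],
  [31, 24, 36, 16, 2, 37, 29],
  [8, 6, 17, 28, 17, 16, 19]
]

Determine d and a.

The complete columns each total 136.
Column 7 is missing 136 − 122 = 14 (since 40 + 18 + 16 + 29 + 19 = 122).
Column 6 is missing 136 − 112 = 24 (since 33 + 13 + 13 + 37 + 16 = 112).

d = 14, a = 24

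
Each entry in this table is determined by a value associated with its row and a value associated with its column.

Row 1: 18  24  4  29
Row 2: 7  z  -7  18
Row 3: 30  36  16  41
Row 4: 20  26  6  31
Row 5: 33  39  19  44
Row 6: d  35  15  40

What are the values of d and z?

d = 29, z = 13

The difference between any two rows is the same in every column — this is an addition table with the headers hidden.
Row 6 minus row 1 is 15 − 4 = 11, so its entry in column 1 is 18 + 11 = 29.
Row 2 minus row 1 is -7 − 4 = -11, so its entry in column 2 is 24 + (-11) = 13.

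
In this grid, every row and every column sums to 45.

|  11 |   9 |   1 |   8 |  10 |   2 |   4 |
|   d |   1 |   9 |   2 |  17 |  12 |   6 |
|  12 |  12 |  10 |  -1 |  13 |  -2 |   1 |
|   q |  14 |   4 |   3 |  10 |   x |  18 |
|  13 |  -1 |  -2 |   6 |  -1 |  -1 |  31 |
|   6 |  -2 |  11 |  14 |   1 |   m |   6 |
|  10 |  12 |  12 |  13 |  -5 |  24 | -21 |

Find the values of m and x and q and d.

m = 9, x = 1, q = -5, d = -2

Row 2 has 1 + 9 + 2 + 17 + 12 + 6 = 47; the blank must be 45 − 47 = -2.
Row 6 has 6 − 2 + 11 + 14 + 1 + 6 = 36; the blank must be 45 − 36 = 9.
Column 6 has 2 + 12 − 2 − 1 + 9 + 24 = 44; the blank must be 45 − 44 = 1.
Row 4 has 14 + 4 + 3 + 10 + 1 + 18 = 50; the blank must be 45 − 50 = -5.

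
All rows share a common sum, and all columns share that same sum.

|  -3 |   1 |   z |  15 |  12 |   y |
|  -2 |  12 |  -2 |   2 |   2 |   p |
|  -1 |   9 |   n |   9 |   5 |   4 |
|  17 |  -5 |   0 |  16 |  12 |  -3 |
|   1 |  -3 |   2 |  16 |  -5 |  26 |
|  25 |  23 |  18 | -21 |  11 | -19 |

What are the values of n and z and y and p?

Rows 4 and 5 both sum to 37, so that's the common total.
Row 2 has -2 + 12 − 2 + 2 + 2 = 12; the blank must be 37 − 12 = 25.
Column 6 has 25 + 4 − 3 + 26 − 19 = 33; the blank must be 37 − 33 = 4.
Row 1 has -3 + 1 + 15 + 12 + 4 = 29; the blank must be 37 − 29 = 8.
Row 3 has -1 + 9 + 9 + 5 + 4 = 26; the blank must be 37 − 26 = 11.

n = 11, z = 8, y = 4, p = 25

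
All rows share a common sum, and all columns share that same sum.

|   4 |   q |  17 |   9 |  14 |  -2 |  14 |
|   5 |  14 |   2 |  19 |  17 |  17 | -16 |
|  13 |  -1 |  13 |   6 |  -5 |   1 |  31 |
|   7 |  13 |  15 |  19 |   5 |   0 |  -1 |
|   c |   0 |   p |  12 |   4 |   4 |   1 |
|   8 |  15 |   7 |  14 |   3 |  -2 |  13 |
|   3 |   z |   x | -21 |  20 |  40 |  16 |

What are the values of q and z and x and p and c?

Rows 2 and 3 both sum to 58, so that's the common total.
The known cells in row 1 total 56, leaving 58 − 56 = 2 for the blank.
The known cells in column 1 total 40, leaving 58 − 40 = 18 for the blank.
The known cells in column 2 total 43, leaving 58 − 43 = 15 for the blank.
The known cells in row 7 total 73, leaving 58 − 73 = -15 for the blank.
The known cells in row 5 total 39, leaving 58 − 39 = 19 for the blank.

q = 2, z = 15, x = -15, p = 19, c = 18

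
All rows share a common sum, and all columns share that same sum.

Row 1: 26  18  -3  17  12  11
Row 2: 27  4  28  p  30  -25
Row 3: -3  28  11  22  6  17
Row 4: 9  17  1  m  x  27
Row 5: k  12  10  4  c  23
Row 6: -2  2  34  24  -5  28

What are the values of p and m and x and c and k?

Rows 1 and 3 both sum to 81, so that's the common total.
Column 1 has 26 + 27 − 3 + 9 − 2 = 57; the blank must be 81 − 57 = 24.
Row 5 has 24 + 12 + 10 + 4 + 23 = 73; the blank must be 81 − 73 = 8.
Column 5 has 12 + 30 + 6 + 8 − 5 = 51; the blank must be 81 − 51 = 30.
Row 4 has 9 + 17 + 1 + 30 + 27 = 84; the blank must be 81 − 84 = -3.
Row 2 has 27 + 4 + 28 + 30 − 25 = 64; the blank must be 81 − 64 = 17.

p = 17, m = -3, x = 30, c = 8, k = 24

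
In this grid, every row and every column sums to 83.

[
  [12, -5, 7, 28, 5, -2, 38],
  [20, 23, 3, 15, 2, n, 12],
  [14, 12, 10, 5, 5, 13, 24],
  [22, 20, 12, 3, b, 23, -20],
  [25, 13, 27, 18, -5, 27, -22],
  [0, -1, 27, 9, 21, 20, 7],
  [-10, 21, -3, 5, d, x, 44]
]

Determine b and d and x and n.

b = 23, d = 32, x = -6, n = 8

Row 4: 22 + 20 + 12 + 3 + 23 − 20 = 60, so its missing entry is 83 − 60 = 23.
Column 5: 5 + 2 + 5 + 23 − 5 + 21 = 51, so its missing entry is 83 − 51 = 32.
Row 7: -10 + 21 − 3 + 5 + 32 + 44 = 89, so its missing entry is 83 − 89 = -6.
Row 2: 20 + 23 + 3 + 15 + 2 + 12 = 75, so its missing entry is 83 − 75 = 8.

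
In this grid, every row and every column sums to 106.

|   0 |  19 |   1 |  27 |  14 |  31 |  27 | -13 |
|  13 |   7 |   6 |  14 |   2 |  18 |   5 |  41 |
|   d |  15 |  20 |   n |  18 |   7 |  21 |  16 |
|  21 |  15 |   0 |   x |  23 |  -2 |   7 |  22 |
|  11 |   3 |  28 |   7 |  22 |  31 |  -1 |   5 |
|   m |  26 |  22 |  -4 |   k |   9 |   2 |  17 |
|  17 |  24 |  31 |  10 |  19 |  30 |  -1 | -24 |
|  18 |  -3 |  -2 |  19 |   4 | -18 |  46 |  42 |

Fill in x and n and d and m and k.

x = 20, n = 13, d = -4, m = 30, k = 4

Column 5: 14 + 2 + 18 + 23 + 22 + 19 + 4 = 102, so its missing entry is 106 − 102 = 4.
Row 4: 21 + 15 + 0 + 23 − 2 + 7 + 22 = 86, so its missing entry is 106 − 86 = 20.
Column 4: 27 + 14 + 20 + 7 − 4 + 10 + 19 = 93, so its missing entry is 106 − 93 = 13.
Row 3: 15 + 20 + 13 + 18 + 7 + 21 + 16 = 110, so its missing entry is 106 − 110 = -4.
Row 6: 26 + 22 − 4 + 4 + 9 + 2 + 17 = 76, so its missing entry is 106 − 76 = 30.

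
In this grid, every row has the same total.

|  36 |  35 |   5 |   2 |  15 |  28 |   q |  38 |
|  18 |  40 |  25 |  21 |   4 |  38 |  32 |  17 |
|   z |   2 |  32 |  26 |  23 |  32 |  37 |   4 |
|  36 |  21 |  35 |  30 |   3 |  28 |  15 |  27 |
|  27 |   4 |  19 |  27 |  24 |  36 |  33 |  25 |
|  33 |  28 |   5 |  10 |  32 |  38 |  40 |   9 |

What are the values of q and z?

q = 36, z = 39

The complete rows each total 195.
Row 1 is missing 195 − 159 = 36 (since 36 + 35 + 5 + 2 + 15 + 28 + 38 = 159).
Row 3 is missing 195 − 156 = 39 (since 2 + 32 + 26 + 23 + 32 + 37 + 4 = 156).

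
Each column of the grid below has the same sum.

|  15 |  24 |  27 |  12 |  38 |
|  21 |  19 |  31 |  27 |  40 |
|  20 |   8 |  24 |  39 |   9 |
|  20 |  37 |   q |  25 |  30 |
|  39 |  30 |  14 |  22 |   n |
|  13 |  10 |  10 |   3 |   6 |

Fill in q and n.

q = 22, n = 5

Column 1 sums to 128 and so does column 2; that's the common total.
In column 3 the known cells total 106, leaving 128 − 106 = 22.
In column 5 the known cells total 123, leaving 128 − 123 = 5.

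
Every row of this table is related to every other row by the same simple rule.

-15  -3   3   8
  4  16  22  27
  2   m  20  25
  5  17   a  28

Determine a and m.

The difference between any two rows is the same in every column — this is an addition table with the headers hidden.
Row 4 minus row 1 is 28 − 8 = 20, so its entry in column 3 is 3 + 20 = 23.
Row 3 minus row 1 is 25 − 8 = 17, so its entry in column 2 is -3 + 17 = 14.

a = 23, m = 14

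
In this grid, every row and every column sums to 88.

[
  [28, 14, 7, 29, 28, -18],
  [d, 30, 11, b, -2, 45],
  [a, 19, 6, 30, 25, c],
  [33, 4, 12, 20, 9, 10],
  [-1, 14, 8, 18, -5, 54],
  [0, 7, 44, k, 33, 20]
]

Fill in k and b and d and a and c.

k = -16, b = 7, d = -3, a = 31, c = -23

The known cells in row 6 total 104, leaving 88 − 104 = -16 for the blank.
The known cells in column 6 total 111, leaving 88 − 111 = -23 for the blank.
The known cells in row 3 total 57, leaving 88 − 57 = 31 for the blank.
The known cells in column 1 total 91, leaving 88 − 91 = -3 for the blank.
The known cells in row 2 total 81, leaving 88 − 81 = 7 for the blank.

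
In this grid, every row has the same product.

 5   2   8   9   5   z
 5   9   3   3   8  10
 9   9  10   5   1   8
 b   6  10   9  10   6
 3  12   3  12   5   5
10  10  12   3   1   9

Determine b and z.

b = 1, z = 9

Rows 3 and 5 each multiply to 32400, so every row has product 32400.
Row 4: 6×10×9×10×6 = 32400, so the missing entry is 32400 ÷ 32400 = 1.
Row 1: 5×2×8×9×5 = 3600, so the missing entry is 32400 ÷ 3600 = 9.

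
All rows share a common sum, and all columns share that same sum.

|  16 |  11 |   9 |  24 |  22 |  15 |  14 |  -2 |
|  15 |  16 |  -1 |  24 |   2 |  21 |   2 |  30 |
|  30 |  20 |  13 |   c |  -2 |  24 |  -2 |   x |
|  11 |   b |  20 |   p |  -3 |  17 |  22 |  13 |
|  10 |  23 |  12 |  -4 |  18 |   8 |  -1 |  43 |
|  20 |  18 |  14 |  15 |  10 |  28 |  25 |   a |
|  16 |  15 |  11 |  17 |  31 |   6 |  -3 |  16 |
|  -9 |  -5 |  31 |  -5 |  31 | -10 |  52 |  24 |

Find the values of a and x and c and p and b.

Rows 1 and 2 both sum to 109, so that's the common total.
Column 2 has 11 + 16 + 20 + 23 + 18 + 15 − 5 = 98; the blank must be 109 − 98 = 11.
Row 6 has 20 + 18 + 14 + 15 + 10 + 28 + 25 = 130; the blank must be 109 − 130 = -21.
Column 8 has -2 + 30 + 13 + 43 − 21 + 16 + 24 = 103; the blank must be 109 − 103 = 6.
Row 3 has 30 + 20 + 13 − 2 + 24 − 2 + 6 = 89; the blank must be 109 − 89 = 20.
Row 4 has 11 + 11 + 20 − 3 + 17 + 22 + 13 = 91; the blank must be 109 − 91 = 18.

a = -21, x = 6, c = 20, p = 18, b = 11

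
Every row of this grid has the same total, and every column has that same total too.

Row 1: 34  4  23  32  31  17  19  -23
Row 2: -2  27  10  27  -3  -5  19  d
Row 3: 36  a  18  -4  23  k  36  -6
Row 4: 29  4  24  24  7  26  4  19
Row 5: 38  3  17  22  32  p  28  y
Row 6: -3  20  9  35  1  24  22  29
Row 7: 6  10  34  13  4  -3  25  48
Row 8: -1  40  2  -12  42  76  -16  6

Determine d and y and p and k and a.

Rows 1 and 4 both sum to 137, so that's the common total.
Column 2 has 4 + 27 + 4 + 3 + 20 + 10 + 40 = 108; the blank must be 137 − 108 = 29.
Row 2 has -2 + 27 + 10 + 27 − 3 − 5 + 19 = 73; the blank must be 137 − 73 = 64.
Row 3 has 36 + 29 + 18 − 4 + 23 + 36 − 6 = 132; the blank must be 137 − 132 = 5.
Column 6 has 17 − 5 + 5 + 26 + 24 − 3 + 76 = 140; the blank must be 137 − 140 = -3.
Row 5 has 38 + 3 + 17 + 22 + 32 − 3 + 28 = 137; the blank must be 137 − 137 = 0.

d = 64, y = 0, p = -3, k = 5, a = 29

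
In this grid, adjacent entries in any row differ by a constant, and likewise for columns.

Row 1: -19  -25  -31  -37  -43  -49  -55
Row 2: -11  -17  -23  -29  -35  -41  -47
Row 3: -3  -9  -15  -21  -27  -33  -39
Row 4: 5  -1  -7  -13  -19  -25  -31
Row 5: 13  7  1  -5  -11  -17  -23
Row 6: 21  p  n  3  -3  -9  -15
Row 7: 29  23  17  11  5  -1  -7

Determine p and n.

p = 15, n = 9

Along each row the entries change by -6 per step; down each column they change by 8.
Row 6: from 21 at column 1, stepping by -6 to column 2 gives 15.
Row 6: from 21 at column 1, stepping by -6 to column 3 gives 9.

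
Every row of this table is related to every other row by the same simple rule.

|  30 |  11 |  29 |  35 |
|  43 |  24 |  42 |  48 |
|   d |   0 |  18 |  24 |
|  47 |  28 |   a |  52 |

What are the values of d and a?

The difference between any two rows is the same in every column — this is an addition table with the headers hidden.
Row 3 minus row 1 is 24 − 35 = -11, so its entry in column 1 is 30 + (-11) = 19.
Row 4 minus row 1 is 52 − 35 = 17, so its entry in column 3 is 29 + 17 = 46.

d = 19, a = 46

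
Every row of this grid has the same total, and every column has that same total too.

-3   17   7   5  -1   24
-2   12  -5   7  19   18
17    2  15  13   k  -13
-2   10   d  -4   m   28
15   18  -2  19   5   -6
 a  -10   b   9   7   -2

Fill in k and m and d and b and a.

k = 15, m = 4, d = 13, b = 21, a = 24

Rows 1 and 2 both sum to 49, so that's the common total.
The known cells in row 3 total 34, leaving 49 − 34 = 15 for the blank.
The known cells in column 5 total 45, leaving 49 − 45 = 4 for the blank.
The known cells in column 1 total 25, leaving 49 − 25 = 24 for the blank.
The known cells in row 4 total 36, leaving 49 − 36 = 13 for the blank.
The known cells in row 6 total 28, leaving 49 − 28 = 21 for the blank.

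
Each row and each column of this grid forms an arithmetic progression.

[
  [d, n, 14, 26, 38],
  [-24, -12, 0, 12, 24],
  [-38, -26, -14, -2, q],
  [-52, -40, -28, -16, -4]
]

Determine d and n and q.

Along each row the entries change by 12 per step; down each column they change by -14.
Row 1: from 14 at column 3, stepping by 12 to column 1 gives -10.
Row 1: from 14 at column 3, stepping by 12 to column 2 gives 2.
Row 3: from -38 at column 1, stepping by 12 to column 5 gives 10.

d = -10, n = 2, q = 10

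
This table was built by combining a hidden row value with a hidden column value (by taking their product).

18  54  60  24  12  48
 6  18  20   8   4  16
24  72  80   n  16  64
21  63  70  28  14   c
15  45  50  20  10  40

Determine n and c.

n = 32, c = 56

Each row is a constant multiple of every other row — this is a multiplication table with the headers hidden.
Row 3 is 72/54 = 4/3 times row 1, so its entry in column 4 is 24 × 4/3 = 32.
Row 4 is 63/54 = 7/6 times row 1, so its entry in column 6 is 48 × 7/6 = 56.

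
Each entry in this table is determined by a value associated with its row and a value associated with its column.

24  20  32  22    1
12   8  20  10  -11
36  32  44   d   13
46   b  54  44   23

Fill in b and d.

The difference between any two rows is the same in every column — this is an addition table with the headers hidden.
Row 4 minus row 1 is 54 − 32 = 22, so its entry in column 2 is 20 + 22 = 42.
Row 3 minus row 1 is 44 − 32 = 12, so its entry in column 4 is 22 + 12 = 34.

b = 42, d = 34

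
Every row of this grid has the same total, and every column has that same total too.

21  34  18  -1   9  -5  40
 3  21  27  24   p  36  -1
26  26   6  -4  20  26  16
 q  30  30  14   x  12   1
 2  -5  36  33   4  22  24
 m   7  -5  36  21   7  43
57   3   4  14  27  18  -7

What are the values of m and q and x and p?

Rows 1 and 3 both sum to 116, so that's the common total.
Row 6: 7 − 5 + 36 + 21 + 7 + 43 = 109, so its missing entry is 116 − 109 = 7.
Row 2: 3 + 21 + 27 + 24 + 36 − 1 = 110, so its missing entry is 116 − 110 = 6.
Column 5: 9 + 6 + 20 + 4 + 21 + 27 = 87, so its missing entry is 116 − 87 = 29.
Row 4: 30 + 30 + 14 + 29 + 12 + 1 = 116, so its missing entry is 116 − 116 = 0.

m = 7, q = 0, x = 29, p = 6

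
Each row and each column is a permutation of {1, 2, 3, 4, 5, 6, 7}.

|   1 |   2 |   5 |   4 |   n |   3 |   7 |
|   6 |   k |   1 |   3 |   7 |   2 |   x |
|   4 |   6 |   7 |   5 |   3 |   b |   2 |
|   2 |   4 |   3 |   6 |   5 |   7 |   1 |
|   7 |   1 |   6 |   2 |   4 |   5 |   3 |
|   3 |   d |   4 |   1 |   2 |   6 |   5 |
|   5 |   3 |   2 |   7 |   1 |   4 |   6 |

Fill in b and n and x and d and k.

b = 1, n = 6, x = 4, d = 7, k = 5

At (row 1, col 5): row 1 already has {1, 2, 3, 4, 5, 7}, so the value is 6.
At (row 6, col 2): row 6 already has {1, 2, 3, 4, 5, 6}, so the value is 7.
For row 2, column 2: column 2 already has {1, 2, 3, 4, 6, 7}; that leaves 5.
For row 2, column 7: row 2 already has {1, 2, 3, 5, 6, 7}; that leaves 4.
For row 3, column 6: row 3 already has {2, 3, 4, 5, 6, 7}; that leaves 1.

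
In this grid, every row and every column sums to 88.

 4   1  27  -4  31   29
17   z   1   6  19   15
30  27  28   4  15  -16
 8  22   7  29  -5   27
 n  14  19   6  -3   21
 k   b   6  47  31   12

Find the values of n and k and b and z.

The known cells in row 2 total 58, leaving 88 − 58 = 30 for the blank.
The known cells in row 5 total 57, leaving 88 − 57 = 31 for the blank.
The known cells in column 1 total 90, leaving 88 − 90 = -2 for the blank.
The known cells in row 6 total 94, leaving 88 − 94 = -6 for the blank.

n = 31, k = -2, b = -6, z = 30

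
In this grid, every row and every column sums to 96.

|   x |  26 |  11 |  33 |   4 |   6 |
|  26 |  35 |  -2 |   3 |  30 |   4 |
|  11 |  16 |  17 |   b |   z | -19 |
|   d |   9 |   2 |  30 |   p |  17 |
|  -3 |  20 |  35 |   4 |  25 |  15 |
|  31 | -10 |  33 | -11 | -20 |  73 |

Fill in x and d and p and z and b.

Row 1 has 26 + 11 + 33 + 4 + 6 = 80; the blank must be 96 − 80 = 16.
Column 1 has 16 + 26 + 11 − 3 + 31 = 81; the blank must be 96 − 81 = 15.
Row 4 has 15 + 9 + 2 + 30 + 17 = 73; the blank must be 96 − 73 = 23.
Column 5 has 4 + 30 + 23 + 25 − 20 = 62; the blank must be 96 − 62 = 34.
Row 3 has 11 + 16 + 17 + 34 − 19 = 59; the blank must be 96 − 59 = 37.

x = 16, d = 15, p = 23, z = 34, b = 37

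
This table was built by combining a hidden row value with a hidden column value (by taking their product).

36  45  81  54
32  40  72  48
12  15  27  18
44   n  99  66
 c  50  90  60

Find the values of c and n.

Each row is a constant multiple of every other row — this is a multiplication table with the headers hidden.
Row 5 is 90/81 = 10/9 times row 1, so its entry in column 1 is 36 × 10/9 = 40.
Row 4 is 99/81 = 11/9 times row 1, so its entry in column 2 is 45 × 11/9 = 55.

c = 40, n = 55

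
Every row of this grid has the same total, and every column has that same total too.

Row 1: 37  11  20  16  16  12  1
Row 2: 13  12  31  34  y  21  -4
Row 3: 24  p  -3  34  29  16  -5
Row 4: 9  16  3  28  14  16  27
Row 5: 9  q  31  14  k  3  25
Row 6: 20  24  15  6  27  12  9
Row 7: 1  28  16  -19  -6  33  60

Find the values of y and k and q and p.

Rows 1 and 4 both sum to 113, so that's the common total.
Row 3 has 24 − 3 + 34 + 29 + 16 − 5 = 95; the blank must be 113 − 95 = 18.
Column 2 has 11 + 12 + 18 + 16 + 24 + 28 = 109; the blank must be 113 − 109 = 4.
Row 5 has 9 + 4 + 31 + 14 + 3 + 25 = 86; the blank must be 113 − 86 = 27.
Row 2 has 13 + 12 + 31 + 34 + 21 − 4 = 107; the blank must be 113 − 107 = 6.

y = 6, k = 27, q = 4, p = 18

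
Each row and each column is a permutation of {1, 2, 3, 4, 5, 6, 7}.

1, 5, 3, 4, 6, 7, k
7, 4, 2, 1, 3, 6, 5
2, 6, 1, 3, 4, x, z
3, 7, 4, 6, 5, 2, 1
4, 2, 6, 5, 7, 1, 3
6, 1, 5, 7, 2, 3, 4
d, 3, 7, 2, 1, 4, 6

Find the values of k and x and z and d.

Cell (7,1): row 7 already has {1, 2, 3, 4, 6, 7} → 5.
Cell (3,6): column 6 already has {1, 2, 3, 4, 6, 7} → 5.
Cell (3,7): row 3 already has {1, 2, 3, 4, 5, 6} → 7.
Cell (1,7): row 1 already has {1, 3, 4, 5, 6, 7} → 2.

k = 2, x = 5, z = 7, d = 5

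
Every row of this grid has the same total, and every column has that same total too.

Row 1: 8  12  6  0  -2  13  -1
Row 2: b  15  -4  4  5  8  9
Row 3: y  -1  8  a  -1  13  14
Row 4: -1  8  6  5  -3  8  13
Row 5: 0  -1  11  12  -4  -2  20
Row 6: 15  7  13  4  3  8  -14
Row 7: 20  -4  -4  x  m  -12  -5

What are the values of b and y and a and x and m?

Rows 1 and 4 both sum to 36, so that's the common total.
Column 5 has -2 + 5 − 1 − 3 − 4 + 3 = -2; the blank must be 36 − (-2) = 38.
Row 2 has 15 − 4 + 4 + 5 + 8 + 9 = 37; the blank must be 36 − 37 = -1.
Column 1 has 8 − 1 − 1 + 0 + 15 + 20 = 41; the blank must be 36 − 41 = -5.
Row 3 has -5 − 1 + 8 − 1 + 13 + 14 = 28; the blank must be 36 − 28 = 8.
Row 7 has 20 − 4 − 4 + 38 − 12 − 5 = 33; the blank must be 36 − 33 = 3.

b = -1, y = -5, a = 8, x = 3, m = 38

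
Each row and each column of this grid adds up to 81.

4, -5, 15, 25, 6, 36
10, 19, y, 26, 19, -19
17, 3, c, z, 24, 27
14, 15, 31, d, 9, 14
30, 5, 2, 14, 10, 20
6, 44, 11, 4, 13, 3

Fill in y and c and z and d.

y = 26, c = -4, z = 14, d = -2

Row 2 has 10 + 19 + 26 + 19 − 19 = 55; the blank must be 81 − 55 = 26.
Row 4 has 14 + 15 + 31 + 9 + 14 = 83; the blank must be 81 − 83 = -2.
Column 4 has 25 + 26 − 2 + 14 + 4 = 67; the blank must be 81 − 67 = 14.
Row 3 has 17 + 3 + 14 + 24 + 27 = 85; the blank must be 81 − 85 = -4.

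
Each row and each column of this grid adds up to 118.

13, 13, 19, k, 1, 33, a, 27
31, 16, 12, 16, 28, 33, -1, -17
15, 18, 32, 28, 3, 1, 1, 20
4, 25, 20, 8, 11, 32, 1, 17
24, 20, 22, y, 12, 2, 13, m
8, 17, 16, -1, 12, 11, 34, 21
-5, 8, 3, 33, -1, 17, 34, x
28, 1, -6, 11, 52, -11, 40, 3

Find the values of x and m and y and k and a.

Column 7 has -1 + 1 + 1 + 13 + 34 + 34 + 40 = 122; the blank must be 118 − 122 = -4.
Row 1 has 13 + 13 + 19 + 1 + 33 − 4 + 27 = 102; the blank must be 118 − 102 = 16.
Column 4 has 16 + 16 + 28 + 8 − 1 + 33 + 11 = 111; the blank must be 118 − 111 = 7.
Row 7 has -5 + 8 + 3 + 33 − 1 + 17 + 34 = 89; the blank must be 118 − 89 = 29.
Row 5 has 24 + 20 + 22 + 7 + 12 + 2 + 13 = 100; the blank must be 118 − 100 = 18.

x = 29, m = 18, y = 7, k = 16, a = -4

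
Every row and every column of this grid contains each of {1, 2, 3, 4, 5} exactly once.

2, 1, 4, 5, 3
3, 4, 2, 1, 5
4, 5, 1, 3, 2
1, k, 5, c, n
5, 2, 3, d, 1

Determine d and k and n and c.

At (row 4, col 2): column 2 already has {1, 2, 4, 5}, so the value is 3.
Cell (4,5): column 5 already has {1, 2, 3, 5} → 4.
For row 4, column 4: row 4 already has {1, 3, 4, 5}; that leaves 2.
For row 5, column 4: row 5 already has {1, 2, 3, 5}; that leaves 4.

d = 4, k = 3, n = 4, c = 2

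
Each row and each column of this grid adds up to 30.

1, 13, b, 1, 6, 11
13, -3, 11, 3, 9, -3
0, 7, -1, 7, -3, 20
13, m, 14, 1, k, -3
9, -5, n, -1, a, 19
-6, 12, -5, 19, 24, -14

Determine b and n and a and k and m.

Column 2 has 13 − 3 + 7 − 5 + 12 = 24; the blank must be 30 − 24 = 6.
Row 4 has 13 + 6 + 14 + 1 − 3 = 31; the blank must be 30 − 31 = -1.
Column 5 has 6 + 9 − 3 − 1 + 24 = 35; the blank must be 30 − 35 = -5.
Row 5 has 9 − 5 − 1 − 5 + 19 = 17; the blank must be 30 − 17 = 13.
Row 1 has 1 + 13 + 1 + 6 + 11 = 32; the blank must be 30 − 32 = -2.

b = -2, n = 13, a = -5, k = -1, m = 6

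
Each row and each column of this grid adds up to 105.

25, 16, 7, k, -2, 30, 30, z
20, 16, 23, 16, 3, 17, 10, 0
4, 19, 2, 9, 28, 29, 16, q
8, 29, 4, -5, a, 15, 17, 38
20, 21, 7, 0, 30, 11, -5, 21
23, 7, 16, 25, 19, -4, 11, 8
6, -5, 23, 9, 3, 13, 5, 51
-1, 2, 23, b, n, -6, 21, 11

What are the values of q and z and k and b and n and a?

q = -2, z = -22, k = 21, b = 30, n = 25, a = -1

Row 4 has 8 + 29 + 4 − 5 + 15 + 17 + 38 = 106; the blank must be 105 − 106 = -1.
Column 5 has -2 + 3 + 28 − 1 + 30 + 19 + 3 = 80; the blank must be 105 − 80 = 25.
Row 3 has 4 + 19 + 2 + 9 + 28 + 29 + 16 = 107; the blank must be 105 − 107 = -2.
Column 8 has 0 − 2 + 38 + 21 + 8 + 51 + 11 = 127; the blank must be 105 − 127 = -22.
Row 1 has 25 + 16 + 7 − 2 + 30 + 30 − 22 = 84; the blank must be 105 − 84 = 21.
Row 8 has -1 + 2 + 23 + 25 − 6 + 21 + 11 = 75; the blank must be 105 − 75 = 30.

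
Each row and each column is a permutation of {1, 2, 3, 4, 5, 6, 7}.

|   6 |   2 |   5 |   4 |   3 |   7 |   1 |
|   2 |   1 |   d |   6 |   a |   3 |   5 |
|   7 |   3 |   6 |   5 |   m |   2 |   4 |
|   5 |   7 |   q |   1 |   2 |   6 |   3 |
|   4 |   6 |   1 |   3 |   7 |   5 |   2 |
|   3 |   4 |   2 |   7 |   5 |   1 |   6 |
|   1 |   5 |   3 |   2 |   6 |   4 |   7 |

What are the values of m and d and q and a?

m = 1, d = 7, q = 4, a = 4

At (row 4, col 3): row 4 already has {1, 2, 3, 5, 6, 7}, so the value is 4.
Cell (2,3): column 3 already has {1, 2, 3, 4, 5, 6} → 7.
At (row 3, col 5): row 3 already has {2, 3, 4, 5, 6, 7}, so the value is 1.
Cell (2,5): row 2 already has {1, 2, 3, 5, 6, 7} → 4.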